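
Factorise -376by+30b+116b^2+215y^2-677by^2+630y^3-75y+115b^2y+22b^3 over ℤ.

(11b-14y+3)(2b-5y)(b+9y+5)

Group: b(22b^2-83by+6b+70y^2-15y) + (9y+5)(22b^2-83by+6b+70y^2-15y); both groups contain (22b^2-83by+6b+70y^2-15y), so (b+9y+5) is a factor with cofactor 22b^2-83by+6b+70y^2-15y.
The cofactor groups again: 22b^2-83by+6b+70y^2-15y = 11b(2b-5y) + (-14y+3)(2b-5y); both groups contain (2b-5y), giving (11b-14y+3)(2b-5y).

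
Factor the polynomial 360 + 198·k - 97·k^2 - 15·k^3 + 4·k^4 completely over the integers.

Among the possible rational roots, k = -4 is a root, so (k + 4) is a factor; dividing leaves 4·k^3 - 31·k^2 + 27·k + 90.
Next, k = 3 is a root, so (k - 3) is a factor; dividing leaves 4·k^2 - 19·k - 30.
The remaining quadratic factors as (4·k + 5)(k - 6).

(4·k + 5)·(k + 4)·(k - 3)·(k - 6)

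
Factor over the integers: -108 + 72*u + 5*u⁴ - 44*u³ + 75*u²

Trying the rational-root candidates, u = -6/5 is a root, giving the factor (5*u + 6) and quotient u³ - 10*u² + 27*u - 18.
Continuing, u = 3 is a root, giving the factor (u - 3) and quotient u² - 7*u + 6.
The remaining quadratic factors as (u - 6)(u - 1).

(5*u + 6)*(u - 1)*(u - 3)*(u - 6)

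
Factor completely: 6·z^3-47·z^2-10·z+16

(2·z-1)·(3·z+2)·(z-8)

Testing divisors of the constant over divisors of the leading coefficient, z = -2/3 is a root, so (3·z+2) divides it; the quotient is 2·z^2-17·z+8.
The remaining quadratic factors as (2·z-1)(z-8).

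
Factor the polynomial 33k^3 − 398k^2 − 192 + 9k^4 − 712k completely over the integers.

By the rational root theorem, k = 6 is a root, so (k − 6) is a factor; dividing leaves 9k^3 + 87k^2 + 124k + 32.
Then k = −8 is a root, so (k + 8) is a factor; dividing leaves 9k^2 + 15k + 4.
The remaining quadratic factors as (3k + 4)(3k + 1).

(3k + 1)(3k + 4)(k + 8)(k − 6)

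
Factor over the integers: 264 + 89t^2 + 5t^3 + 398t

(5t + 4)(t + 11)(t + 6)

Trying the rational-root candidates, t = −4/5 is a root, so (5t + 4) is a factor; dividing leaves t^2 + 17t + 66.
The remaining quadratic factors as (t + 11)(t + 6).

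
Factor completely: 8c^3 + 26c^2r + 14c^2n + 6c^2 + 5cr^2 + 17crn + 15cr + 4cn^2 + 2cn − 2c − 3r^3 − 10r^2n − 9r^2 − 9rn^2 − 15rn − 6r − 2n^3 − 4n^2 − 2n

Group: 4c(2c^2 + 7cr + 4cn + 2c + 3r^2 + 7rn + 6r + 2n^2 + 2n) + (−r − n − 1)(2c^2 + 7cr + 4cn + 2c + 3r^2 + 7rn + 6r + 2n^2 + 2n); both groups contain (2c^2 + 7cr + 4cn + 2c + 3r^2 + 7rn + 6r + 2n^2 + 2n), so (4c − r − n − 1) is a factor with cofactor 2c^2 + 7cr + 4cn + 2c + 3r^2 + 7rn + 6r + 2n^2 + 2n.
The cofactor groups again: 2c^2 + 7cr + 4cn + 2c + 3r^2 + 7rn + 6r + 2n^2 + 2n = c(2c + r + 2n + 2) + (3r + n)(2c + r + 2n + 2); both groups contain (2c + r + 2n + 2), giving (c + 3r + n)(2c + r + 2n + 2).

(2c + r + 2n + 2)(4c − r − n − 1)(c + 3r + n)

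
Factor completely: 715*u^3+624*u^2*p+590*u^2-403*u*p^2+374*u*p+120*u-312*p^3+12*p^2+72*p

(11*u-8*p+4)*(13*u+13*p+6)*(5*u+3*p)

Group: 5*u*(143*u^2+39*u*p+118*u-104*p^2+4*p+24) + 3*p*(143*u^2+39*u*p+118*u-104*p^2+4*p+24); both groups contain (143*u^2+39*u*p+118*u-104*p^2+4*p+24), so (5*u+3*p) is a factor with cofactor 143*u^2+39*u*p+118*u-104*p^2+4*p+24.
The cofactor groups again: 143*u^2+39*u*p+118*u-104*p^2+4*p+24 = 11*u*(13*u+13*p+6) + (-8*p+4)*(13*u+13*p+6); both groups contain (13*u+13*p+6), giving (11*u-8*p+4)*(13*u+13*p+6).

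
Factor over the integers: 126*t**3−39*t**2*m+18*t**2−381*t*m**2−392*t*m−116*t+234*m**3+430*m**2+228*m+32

(3*t−2*m−2)*(6*t−9*m−2)*(7*t+13*m+8)

Group: 6*t*(21*t**2+25*t*m+10*t−26*m**2−42*m−16) + (−9*m−2)*(21*t**2+25*t*m+10*t−26*m**2−42*m−16); both groups contain (21*t**2+25*t*m+10*t−26*m**2−42*m−16), so (6*t−9*m−2) is a factor with cofactor 21*t**2+25*t*m+10*t−26*m**2−42*m−16.
The cofactor groups again: 21*t**2+25*t*m+10*t−26*m**2−42*m−16 = 3*t*(7*t+13*m+8) + (−2*m−2)*(7*t+13*m+8); both groups contain (7*t+13*m+8), giving (3*t−2*m−2)*(7*t+13*m+8).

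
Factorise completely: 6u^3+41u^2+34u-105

(6u-7)(u+3)(u+5)

Trying the rational-root candidates, u = -5 is a root, so (u+5) divides it; the quotient is 6u^2+11u-21.
The remaining quadratic factors as (u+3)(6u-7).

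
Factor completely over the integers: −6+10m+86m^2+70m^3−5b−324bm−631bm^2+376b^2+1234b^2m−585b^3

−(13b−2m−2)(5b−7m−3)(9b−5m+1)

Group: 9b(−65b^2+101bm+49b−14m^2−20m−6) + (−5m+1)(−65b^2+101bm+49b−14m^2−20m−6); both groups contain (−65b^2+101bm+49b−14m^2−20m−6), so (9b−5m+1) is a factor with cofactor −65b^2+101bm+49b−14m^2−20m−6.
The cofactor groups again: −65b^2+101bm+49b−14m^2−20m−6 = −13b(5b−7m−3) + (2m+2)(5b−7m−3); both groups contain (5b−7m−3), giving −(13b−2m−2)(5b−7m−3).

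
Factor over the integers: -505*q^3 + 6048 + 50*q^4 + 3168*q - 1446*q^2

Testing divisors of the constant over divisors of the leading coefficient, q = 12/5 is a root, so (5*q - 12) divides it; the quotient is 10*q^3 - 77*q^2 - 474*q - 504.
Then q = 12 is a root, so (q - 12) divides it; the quotient is 10*q^2 + 43*q + 42.
The remaining quadratic factors as (2*q + 3)(5*q + 14).

(2*q + 3)*(5*q + 14)*(5*q - 12)*(q - 12)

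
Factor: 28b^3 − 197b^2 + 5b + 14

(4b + 1)(7b − 2)(b − 7)

By the rational root theorem, b = −1/4 is a root, so (4b + 1) is a factor; dividing leaves 7b^2 − 51b + 14.
The remaining quadratic factors as (7b − 2)(b − 7).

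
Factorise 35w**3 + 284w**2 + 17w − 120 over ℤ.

(5w − 3)(7w + 5)(w + 8)

Trying the rational-root candidates, w = −5/7 is a root, giving the factor (7w + 5) and quotient 5w**2 + 37w − 24.
The remaining quadratic factors as (w + 8)(5w − 3).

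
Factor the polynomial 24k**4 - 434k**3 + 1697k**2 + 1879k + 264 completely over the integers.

Trying the rational-root candidates, k = -3/4 is a root, so (4k + 3) divides it; the quotient is 6k**3 - 113k**2 + 509k + 88.
Next, k = 8 is a root, so (k - 8) is a factor; dividing leaves 6k**2 - 65k - 11.
The remaining quadratic factors as (6k + 1)(k - 11).

(4k + 3)(6k + 1)(k - 11)(k - 8)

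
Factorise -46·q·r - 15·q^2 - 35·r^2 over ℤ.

-(3·q + 5·r)·(5·q + 7·r)

Group: -5·q·(3·q + 5·r) - 7·r·(3·q + 5·r); both groups contain (3·q + 5·r).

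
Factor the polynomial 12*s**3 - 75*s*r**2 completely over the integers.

Factor out 3*s, leaving 4*s**2 - 25*r**2, which is a difference of two squares.

3*s*(2*s - 5*r)*(2*s + 5*r)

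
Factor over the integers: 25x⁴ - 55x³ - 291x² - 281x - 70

Trying the rational-root candidates, x = 5 is a root, so (x - 5) is a factor; dividing leaves 25x³ + 70x² + 59x + 14.
Next, x = -2/5 is a root, giving the factor (5x + 2) and quotient 5x² + 12x + 7.
The remaining quadratic factors as (5x + 7)(x + 1).

(5x + 2)(5x + 7)(x + 1)(x - 5)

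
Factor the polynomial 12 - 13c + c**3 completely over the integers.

Among the possible rational roots, c = -4 is a root, giving the factor (c + 4) and quotient c**2 - 4c + 3.
The remaining quadratic factors as (c - 3)(c - 1).

(c + 4)(c - 1)(c - 3)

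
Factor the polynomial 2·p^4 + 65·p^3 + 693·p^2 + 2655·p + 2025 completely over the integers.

(2·p + 15)·(p + 1)·(p + 15)·(p + 9)

Trying the rational-root candidates, p = -9 is a root, giving the factor (p + 9) and quotient 2·p^3 + 47·p^2 + 270·p + 225.
Continuing, p = -15 is a root, so (p + 15) divides it; the quotient is 2·p^2 + 17·p + 15.
The remaining quadratic factors as (2·p + 15)(p + 1).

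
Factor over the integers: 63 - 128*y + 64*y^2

Need a pair with product 64·63 = 4032 and sum -128: that's -72 and -56.
Split the middle term: 64*y^2 - 72*y - 56*y + 63 = 8*y*(8*y - 9) - 7*(8*y - 9).

(8*y - 7)*(8*y - 9)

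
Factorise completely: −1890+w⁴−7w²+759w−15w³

By the rational root theorem, w = 3 is a root, so (w−3) is a factor; dividing leaves w³−12w²−43w+630.
Continuing, w = 9 is a root, so (w−9) is a factor; dividing leaves w²−3w−70.
The remaining quadratic factors as (w−10)(w+7).

(w+7)(w−10)(w−3)(w−9)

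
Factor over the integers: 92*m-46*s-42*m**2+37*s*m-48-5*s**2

Group: -5*s*(s-6*m+8) + (7*m-6)*(s-6*m+8); both groups contain (s-6*m+8).

-(s-6*m+8)*(5*s-7*m+6)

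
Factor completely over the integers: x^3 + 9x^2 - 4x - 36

(x + 2)(x + 9)(x - 2)

Among the possible rational roots, x = -9 is a root, so (x + 9) divides it; the quotient is x^2 - 4.
The remaining quadratic factors as (x - 2)(x + 2).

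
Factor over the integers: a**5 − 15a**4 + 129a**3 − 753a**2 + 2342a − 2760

Testing divisors of the constant over divisors of the leading coefficient, a = 5 is a root, so (a − 5) is a factor; dividing leaves a**4 − 10a**3 + 79a**2 − 358a + 552.
Next, a = 4 is a root, so (a − 4) is a factor; dividing leaves a**3 − 6a**2 + 55a − 138.
Continuing, a = 3 is a root, so (a − 3) is a factor; dividing leaves a**2 − 3a + 46.
The quadratic a**2 − 3a + 46 has discriminant −175 < 0 and is irreducible over ℤ.

(a − 3)(a − 4)(a − 5)(a**2 − 3a + 46)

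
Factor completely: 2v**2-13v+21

(2v-7)(v-3)

Need a pair with product 2·21 = 42 and sum -13: that's -7 and -6.
Split the middle term: 2v**2-7v - 6v+21 = v(2v-7) - 3(2v-7).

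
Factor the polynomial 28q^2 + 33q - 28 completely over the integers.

(4q + 7)(7q - 4)

Need a pair with product 28·(-28) = -784 and sum 33: that's 49 and -16.
Split the middle term: 28q^2 + 49q - 16q - 28 = 7q(4q + 7) - 4(4q + 7).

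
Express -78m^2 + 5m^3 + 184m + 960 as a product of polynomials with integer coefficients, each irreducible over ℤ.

(5m + 12)(m - 10)(m - 8)

By the rational root theorem, m = 8 is a root, giving the factor (m - 8) and quotient 5m^2 - 38m - 120.
The remaining quadratic factors as (m - 10)(5m + 12).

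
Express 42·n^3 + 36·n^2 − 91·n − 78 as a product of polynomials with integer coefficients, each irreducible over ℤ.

Group as (42·n^3 − 91·n) + (36·n^2 − 78) = 7·n·(6·n^2 − 13) + 6·(6·n^2 − 13).
Both groups share the factor (6·n^2 − 13).

(7·n + 6)·(6·n^2 − 13)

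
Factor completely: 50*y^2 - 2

2*(5*y + 1)*(5*y - 1)

Factor out 2, leaving 25*y^2 - 1, which is a difference of two squares.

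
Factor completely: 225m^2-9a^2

9(5m-a)(5m+a)

Factor out 9, leaving 25m^2-a^2, which is a difference of two squares.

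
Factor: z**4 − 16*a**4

(z − 2*a)*(z + 2*a)*(z**2 + 4*a**2)

Difference of squares twice: with A = z and B = 2*a, A⁴ − B⁴ = (A² − B²)(A² + B²), and A² − B² factors again.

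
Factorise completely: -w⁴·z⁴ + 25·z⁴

Every term has a factor of z⁴; factoring it out leaves -w⁴ + 25.
Recognize a difference of squares with the parts 5 and w².

-z⁴·(w² + 5)·(w² - 5)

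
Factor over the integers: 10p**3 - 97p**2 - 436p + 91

(2p + 7)(5p - 1)(p - 13)

Among the possible rational roots, p = -7/2 is a root, so (2p + 7) divides it; the quotient is 5p**2 - 66p + 13.
The remaining quadratic factors as (p - 13)(5p - 1).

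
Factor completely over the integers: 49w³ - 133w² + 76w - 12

(7w - 2)(7w - 3)(w - 2)

Among the possible rational roots, w = 2 is a root, so (w - 2) is a factor; dividing leaves 49w² - 35w + 6.
The remaining quadratic factors as (7w - 2)(7w - 3).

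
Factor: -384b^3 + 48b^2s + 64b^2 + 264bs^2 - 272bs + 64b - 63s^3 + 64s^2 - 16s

-(12b - 9s + 4)(4b - s)(8b + 7s - 4)

Group: 8b(-48b^2 + 48bs - 16b - 9s^2 + 4s) + (7s - 4)(-48b^2 + 48bs - 16b - 9s^2 + 4s); both groups contain (-48b^2 + 48bs - 16b - 9s^2 + 4s), so (8b + 7s - 4) is a factor with cofactor -48b^2 + 48bs - 16b - 9s^2 + 4s.
The cofactor groups again: -48b^2 + 48bs - 16b - 9s^2 + 4s = -12b(4b - s) + (9s - 4)(4b - s); both groups contain (4b - s), giving -(12b - 9s + 4)(4b - s).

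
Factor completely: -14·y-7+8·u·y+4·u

(2·y+1)·(4·u-7)

Group as (8·u·y+4·u) + (-14·y-7) = 4·u·(2·y+1) - 7·(2·y+1).
Both groups share the factor (2·y+1).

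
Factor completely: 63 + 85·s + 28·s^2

(4·s + 7)·(7·s + 9)

Need a pair with product 28·63 = 1764 and sum 85: that's 36 and 49.
Split the middle term: 28·s^2 + 36·s + 49·s + 63 = 4·s·(7·s + 9) + 7·(7·s + 9).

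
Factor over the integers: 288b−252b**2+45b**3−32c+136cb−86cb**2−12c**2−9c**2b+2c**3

Group: 2c(c**2−4cb−8c−45b**2+72b) + (−b+4)(c**2−4cb−8c−45b**2+72b); both groups contain (c**2−4cb−8c−45b**2+72b), so (2c−b+4) is a factor with cofactor c**2−4cb−8c−45b**2+72b.
The cofactor groups again: c**2−4cb−8c−45b**2+72b = c(c−9b) + (5b−8)(c−9b); both groups contain (c−9b), giving (c+5b−8)(c−9b).

(c−9b)(2c−b+4)(c+5b−8)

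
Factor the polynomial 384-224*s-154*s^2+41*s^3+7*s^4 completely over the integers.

By the rational root theorem, s = -2 is a root, so (s+2) divides it; the quotient is 7*s^3+27*s^2-208*s+192.
Then s = 3 is a root, so (s-3) divides it; the quotient is 7*s^2+48*s-64.
The remaining quadratic factors as (s+8)(7*s-8).

(7*s-8)*(s+2)*(s+8)*(s-3)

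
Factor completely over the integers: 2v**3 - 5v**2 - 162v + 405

Among the possible rational roots, v = 5/2 is a root, so (2v - 5) divides it; the quotient is v**2 - 81.
The remaining quadratic factors as (v - 9)(v + 9).

(2v - 5)(v + 9)(v - 9)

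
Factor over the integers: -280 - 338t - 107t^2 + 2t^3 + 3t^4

Trying the rational-root candidates, t = -4 is a root, so (t + 4) is a factor; dividing leaves 3t^3 - 10t^2 - 67t - 70.
Next, t = -5/3 is a root, so (3t + 5) is a factor; dividing leaves t^2 - 5t - 14.
The remaining quadratic factors as (t + 2)(t - 7).

(3t + 5)(t + 2)(t + 4)(t - 7)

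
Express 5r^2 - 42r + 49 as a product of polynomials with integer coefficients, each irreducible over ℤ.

Need a pair with product 5·49 = 245 and sum -42: that's -35 and -7.
Split the middle term: 5r^2 - 35r - 7r + 49 = 5r(r - 7) - 7(r - 7).

(5r - 7)(r - 7)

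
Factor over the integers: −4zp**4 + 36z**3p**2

4p**2z(3z − p)(3z + p)

Factor out 4zp**2, leaving 9z**2 − p**2, which is a difference of two squares.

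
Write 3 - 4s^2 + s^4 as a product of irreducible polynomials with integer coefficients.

Substitute u = s^2 to get a quadratic in u, then factor.
s^2 - 1 is a difference of squares.
s^2 - 3 is irreducible over ℤ (3 is not a perfect square).

(s + 1)(s - 1)(s^2 - 3)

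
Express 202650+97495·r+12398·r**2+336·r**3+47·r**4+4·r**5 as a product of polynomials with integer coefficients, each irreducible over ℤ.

Trying the rational-root candidates, r = -5 is a root, so (r+5) divides it; the quotient is 4·r**4+27·r**3+201·r**2+11393·r+40530.
Continuing, r = -14 is a root, so (r+14) is a factor; dividing leaves 4·r**3-29·r**2+607·r+2895.
Then r = -15/4 is a root, giving the factor (4·r+15) and quotient r**2-11·r+193.
The quadratic r**2-11·r+193 has discriminant -651 < 0 and is irreducible over ℤ.

(4·r+15)·(r+14)·(r+5)·(r**2-11·r+193)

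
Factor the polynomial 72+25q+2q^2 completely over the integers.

(2q+9)(q+8)

Need a pair with product 2·72 = 144 and sum 25: that's 16 and 9.
Split the middle term: 2q^2+16q + 9q+72 = 2q(q+8) + 9(q+8).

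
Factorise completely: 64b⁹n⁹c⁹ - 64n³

64n³(b³n²c³ - 1)(b⁶n⁴c⁶ + b³n²c³ + 1)

Every term has a factor of 64n³; factoring it out leaves b⁹n⁶c⁹ - 1.
Recognize a difference of cubes with the parts b³n²c³ and 1.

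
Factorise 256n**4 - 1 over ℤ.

(4n + 1)(4n - 1)(16n**2 + 1)

(4n)⁴ − (1)⁴ = ((4n)² − (1)²)((4n)² + (1)²); the first factor splits again, the second (16n**2 + 1) is irreducible.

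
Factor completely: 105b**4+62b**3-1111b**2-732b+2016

(3b+7)(5b+12)(7b-8)(b-3)

By the rational root theorem, b = -7/3 is a root, giving the factor (3b+7) and quotient 35b**3-61b**2-228b+288.
Next, b = -12/5 is a root, so (5b+12) divides it; the quotient is 7b**2-29b+24.
The remaining quadratic factors as (7b-8)(b-3).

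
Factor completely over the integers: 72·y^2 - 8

8·(3·y + 1)·(3·y - 1)

Every term has a factor of 8. Then 9·y^2 - 1 = (3·y)² − (1)².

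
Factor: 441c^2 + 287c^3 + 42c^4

Pull out the common factor 7c^2, then factor the remaining trinomial.

7c^2(2c + 9)(3c + 7)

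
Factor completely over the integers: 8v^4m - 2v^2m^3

2mv^2(2v - m)(2v + m)

Factor out 2v^2m, leaving 4v^2 - m^2, which is a difference of two squares.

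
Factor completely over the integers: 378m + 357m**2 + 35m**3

7m(5m + 6)(m + 9)

Pull out the common factor 7m, then factor the remaining trinomial.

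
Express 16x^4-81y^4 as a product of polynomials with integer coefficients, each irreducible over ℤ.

Write as (4x^2)² − (9y^2)², then factor 4x^2-9y^2 once more.

(2x+3y)(2x-3y)(4x^2+9y^2)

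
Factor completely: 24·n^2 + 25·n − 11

Need a pair with product 24·(−11) = −264 and sum 25: that's 33 and −8.
Split the middle term: 24·n^2 + 33·n − 8·n − 11 = 3·n·(8·n + 11) − (8·n + 11).

(3·n − 1)·(8·n + 11)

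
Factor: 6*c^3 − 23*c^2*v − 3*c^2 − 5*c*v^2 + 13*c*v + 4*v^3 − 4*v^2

(2*c + v − 1)*(3*c − v)*(c − 4*v)

Group: c*(6*c^2 + c*v − 3*c − v^2 + v) − 4*v*(6*c^2 + c*v − 3*c − v^2 + v); both groups contain (6*c^2 + c*v − 3*c − v^2 + v), so (c − 4*v) is a factor with cofactor 6*c^2 + c*v − 3*c − v^2 + v.
The cofactor groups again: 6*c^2 + c*v − 3*c − v^2 + v = 3*c*(2*c + v − 1) − v*(2*c + v − 1); both groups contain (2*c + v − 1), giving (3*c − v)*(2*c + v − 1).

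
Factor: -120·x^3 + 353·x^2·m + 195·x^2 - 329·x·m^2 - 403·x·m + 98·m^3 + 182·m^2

-(3·x - 2·m)·(5·x - 7·m)·(8·x - 7·m - 13)

Group: 8·x·(-15·x^2 + 31·x·m - 14·m^2) + (-7·m - 13)·(-15·x^2 + 31·x·m - 14·m^2); both groups contain (-15·x^2 + 31·x·m - 14·m^2), so (8·x - 7·m - 13) is a factor with cofactor -15·x^2 + 31·x·m - 14·m^2.
The cofactor groups again: -15·x^2 + 31·x·m - 14·m^2 = -5·x·(3·x - 2·m) + 7·m·(3·x - 2·m); both groups contain (3·x - 2·m), giving -(5·x - 7·m)·(3·x - 2·m).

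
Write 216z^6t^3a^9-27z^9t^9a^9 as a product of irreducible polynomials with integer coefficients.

-27a^9t^3z^6(zt^2-2)(z^2t^4+2zt^2+4)

Pull out the common factor 27z^6t^3a^9, leaving -z^3t^6+8.
Recognize a difference of cubes with the parts 2 and zt^2.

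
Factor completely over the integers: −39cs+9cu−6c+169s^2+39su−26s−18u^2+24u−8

Group: −3c(13s−3u+2) + (13s+6u−4)(13s−3u+2); both groups contain (13s−3u+2).

−(13s−3u+2)(3c−13s−6u+4)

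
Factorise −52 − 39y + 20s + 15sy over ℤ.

(3y + 4)(5s − 13)

Group as (15sy + 20s) + (−39y − 52) = 5s(3y + 4) − 13(3y + 4).
Both groups share the factor (3y + 4).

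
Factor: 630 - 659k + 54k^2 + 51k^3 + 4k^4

(4k - 5)(k + 7)(k + 9)(k - 2)

By the rational root theorem, k = -7 is a root, giving the factor (k + 7) and quotient 4k^3 + 23k^2 - 107k + 90.
Then k = 2 is a root, so (k - 2) divides it; the quotient is 4k^2 + 31k - 45.
The remaining quadratic factors as (4k - 5)(k + 9).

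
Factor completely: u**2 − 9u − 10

Two integers with product −10 and sum −9 are −10 and 1.

(u + 1)(u − 10)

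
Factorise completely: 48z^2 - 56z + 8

Pull out the common factor 8, then factor the remaining trinomial.

8(6z - 1)(z - 1)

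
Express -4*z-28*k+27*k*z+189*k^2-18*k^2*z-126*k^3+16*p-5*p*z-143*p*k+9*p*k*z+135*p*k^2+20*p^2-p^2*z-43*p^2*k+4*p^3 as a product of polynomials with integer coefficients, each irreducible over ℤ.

Group: p*(4*p^2-19*p*k-p*z+16*p+21*k^2+3*k*z-28*k-4*z) + (-6*k+1)*(4*p^2-19*p*k-p*z+16*p+21*k^2+3*k*z-28*k-4*z); both groups contain (4*p^2-19*p*k-p*z+16*p+21*k^2+3*k*z-28*k-4*z), so (p-6*k+1) is a factor with cofactor 4*p^2-19*p*k-p*z+16*p+21*k^2+3*k*z-28*k-4*z.
The cofactor groups again: 4*p^2-19*p*k-p*z+16*p+21*k^2+3*k*z-28*k-4*z = p*(4*p-7*k-z) + (-3*k+4)*(4*p-7*k-z); both groups contain (4*p-7*k-z), giving (p-3*k+4)*(4*p-7*k-z).

(p-3*k+4)*(p-6*k+1)*(4*p-7*k-z)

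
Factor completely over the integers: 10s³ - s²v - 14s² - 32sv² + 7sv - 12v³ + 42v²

(2s + 3v)(5s + 2v - 7)(s - 2v)

Group: 5s(2s² - sv - 6v²) + (2v - 7)(2s² - sv - 6v²); both groups contain (2s² - sv - 6v²), so (5s + 2v - 7) is a factor with cofactor 2s² - sv - 6v².
The cofactor groups again: 2s² - sv - 6v² = 2s(s - 2v) + 3v(s - 2v); both groups contain (s - 2v), giving (2s + 3v)(s - 2v).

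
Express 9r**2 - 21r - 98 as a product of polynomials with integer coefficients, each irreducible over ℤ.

Need a pair with product 9·(-98) = -882 and sum -21: that's -42 and 21.
Split the middle term: 9r**2 - 42r + 21r - 98 = 3r(3r - 14) + 7(3r - 14).

(3r + 7)(3r - 14)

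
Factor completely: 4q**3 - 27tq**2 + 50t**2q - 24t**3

Group: 2t(-12t**2 + 19tq - 4q**2) - q(-12t**2 + 19tq - 4q**2); both groups contain (-12t**2 + 19tq - 4q**2), so (2t - q) is a factor with cofactor -12t**2 + 19tq - 4q**2.
The cofactor groups again: -12t**2 + 19tq - 4q**2 = -3t(4t - q) + 4q(4t - q); both groups contain (4t - q), giving -(3t - 4q)(4t - q).

-(3t - 4q)(2t - q)(4t - q)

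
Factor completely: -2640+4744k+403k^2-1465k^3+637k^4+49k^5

(7k+11)(7k-4)(k+15)(k^2-3k+4)

Among the possible rational roots, k = -11/7 is a root, so (7k+11) is a factor; dividing leaves 7k^4+80k^3-335k^2+584k-240.
Continuing, k = 4/7 is a root, so (7k-4) divides it; the quotient is k^3+12k^2-41k+60.
Continuing, k = -15 is a root, giving the factor (k+15) and quotient k^2-3k+4.
The quadratic k^2-3k+4 has discriminant -7 < 0 and is irreducible over ℤ.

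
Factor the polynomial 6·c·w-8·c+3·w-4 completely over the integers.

(2·c+1)·(3·w-4)

Group as (6·c·w-8·c) + (3·w-4) = 2·c·(3·w-4) + (3·w-4).
Both groups share the factor (3·w-4).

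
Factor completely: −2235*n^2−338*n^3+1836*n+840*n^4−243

Trying the rational-root candidates, n = 9/7 is a root, so (7*n−9) is a factor; dividing leaves 120*n^3+106*n^2−183*n+27.
Continuing, n = 1/6 is a root, giving the factor (6*n−1) and quotient 20*n^2+21*n−27.
The remaining quadratic factors as (5*n+9)(4*n−3).

(4*n−3)*(5*n+9)*(6*n−1)*(7*n−9)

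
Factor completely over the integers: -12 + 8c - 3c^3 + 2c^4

Group as (2c^4 + 8c) + (-3c^3 - 12) = 2c(c^3 + 4) - 3(c^3 + 4).
Both groups share the factor (c^3 + 4).

(2c - 3)(c^3 + 4)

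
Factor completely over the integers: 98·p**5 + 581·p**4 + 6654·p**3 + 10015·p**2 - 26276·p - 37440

Testing divisors of the constant over divisors of the leading coefficient, p = 13/7 is a root, so (7·p - 13) is a factor; dividing leaves 14·p**4 + 109·p**3 + 1153·p**2 + 3572·p + 2880.
Continuing, p = -5/2 is a root, so (2·p + 5) divides it; the quotient is 7·p**3 + 37·p**2 + 484·p + 576.
Next, p = -9/7 is a root, giving the factor (7·p + 9) and quotient p**2 + 4·p + 64.
The quadratic p**2 + 4·p + 64 has discriminant -240 < 0 and is irreducible over ℤ.

(2·p + 5)·(7·p + 9)·(7·p - 13)·(p**2 + 4·p + 64)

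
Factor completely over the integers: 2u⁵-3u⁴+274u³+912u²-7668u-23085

By the rational root theorem, u = -3 is a root, so (u+3) divides it; the quotient is 2u⁴-9u³+301u²+9u-7695.
Next, u = -9/2 is a root, so (2u+9) is a factor; dividing leaves u³-9u²+191u-855.
Then u = 5 is a root, so (u-5) divides it; the quotient is u²-4u+171.
The quadratic u²-4u+171 has discriminant -668 < 0 and is irreducible over ℤ.

(2u+9)(u+3)(u-5)(u²-4u+171)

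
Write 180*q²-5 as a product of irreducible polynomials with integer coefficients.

5*(6*q+1)*(6*q-1)

Every term has a factor of 5. Then 36*q²-1 = (6*q)² − (1)².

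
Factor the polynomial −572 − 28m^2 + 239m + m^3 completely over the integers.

Among the possible rational roots, m = 11 is a root, giving the factor (m − 11) and quotient m^2 − 17m + 52.
The remaining quadratic factors as (m − 4)(m − 13).

(m − 11)(m − 13)(m − 4)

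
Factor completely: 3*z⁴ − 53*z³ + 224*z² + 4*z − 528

(3*z + 4)*(z − 11)*(z − 2)*(z − 6)

Trying the rational-root candidates, z = 6 is a root, giving the factor (z − 6) and quotient 3*z³ − 35*z² + 14*z + 88.
Next, z = −4/3 is a root, so (3*z + 4) divides it; the quotient is z² − 13*z + 22.
The remaining quadratic factors as (z − 11)(z − 2).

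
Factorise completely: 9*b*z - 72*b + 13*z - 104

(9*b + 13)*(z - 8)

Group as (9*b*z - 72*b) + (13*z - 104) = 9*b*(z - 8) + 13*(z - 8).
Both groups share the factor (z - 8).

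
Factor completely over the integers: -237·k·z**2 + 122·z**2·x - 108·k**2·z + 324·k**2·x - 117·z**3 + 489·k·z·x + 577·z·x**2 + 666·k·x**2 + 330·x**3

-(z - 3·x)·(12·k + 9·z + 10·x)·(9·k + 13·z + 11·x)

Group: 9·k·(-12·k·z + 36·k·x - 9·z**2 + 17·z·x + 30·x**2) + (13·z + 11·x)·(-12·k·z + 36·k·x - 9·z**2 + 17·z·x + 30·x**2); both groups contain (-12·k·z + 36·k·x - 9·z**2 + 17·z·x + 30·x**2), so (9·k + 13·z + 11·x) is a factor with cofactor -12·k·z + 36·k·x - 9·z**2 + 17·z·x + 30·x**2.
The cofactor groups again: -12·k·z + 36·k·x - 9·z**2 + 17·z·x + 30·x**2 = -12·k·(z - 3·x) + (-9·z - 10·x)·(z - 3·x); both groups contain (z - 3·x), giving -(12·k + 9·z + 10·x)·(z - 3·x).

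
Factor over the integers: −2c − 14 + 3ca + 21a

Group as (3ca − 2c) + (21a − 14) = c(3a − 2) + 7(3a − 2).
Both groups share the factor (3a − 2).

(3a − 2)(c + 7)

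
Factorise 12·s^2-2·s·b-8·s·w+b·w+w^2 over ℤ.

(6·s-b-w)·(2·s-w)

Group: 6·s·(2·s-w) + (-b-w)·(2·s-w); both groups contain (2·s-w).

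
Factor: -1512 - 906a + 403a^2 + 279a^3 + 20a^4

By the rational root theorem, a = -2 is a root, giving the factor (a + 2) and quotient 20a^3 + 239a^2 - 75a - 756.
Next, a = 9/5 is a root, giving the factor (5a - 9) and quotient 4a^2 + 55a + 84.
The remaining quadratic factors as (a + 12)(4a + 7).

(4a + 7)(5a - 9)(a + 12)(a + 2)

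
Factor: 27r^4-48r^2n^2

Factor out 3r^2, leaving 9r^2-16n^2, which is a difference of two squares.

3r^2(3r-4n)(3r+4n)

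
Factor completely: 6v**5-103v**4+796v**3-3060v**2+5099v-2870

Among the possible rational roots, v = 5 is a root, so (v-5) divides it; the quotient is 6v**4-73v**3+431v**2-905v+574.
Next, v = 2 is a root, giving the factor (v-2) and quotient 6v**3-61v**2+309v-287.
Next, v = 7/6 is a root, so (6v-7) divides it; the quotient is v**2-9v+41.
The quadratic v**2-9v+41 has discriminant -83 < 0 and is irreducible over ℤ.

(6v-7)(v-2)(v-5)(v**2-9v+41)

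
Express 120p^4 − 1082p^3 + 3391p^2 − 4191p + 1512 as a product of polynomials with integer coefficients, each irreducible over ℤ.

(2p − 7)(3p − 8)(4p − 9)(5p − 3)

Among the possible rational roots, p = 7/2 is a root, giving the factor (2p − 7) and quotient 60p^3 − 331p^2 + 537p − 216.
Continuing, p = 3/5 is a root, so (5p − 3) divides it; the quotient is 12p^2 − 59p + 72.
The remaining quadratic factors as (4p − 9)(3p − 8).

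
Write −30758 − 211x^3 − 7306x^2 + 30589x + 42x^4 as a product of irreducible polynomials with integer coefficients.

By the rational root theorem, x = −13 is a root, so (x + 13) is a factor; dividing leaves 42x^3 − 757x^2 + 2535x − 2366.
Continuing, x = 13/7 is a root, giving the factor (7x − 13) and quotient 6x^2 − 97x + 182.
The remaining quadratic factors as (6x − 13)(x − 14).

(6x − 13)(7x − 13)(x + 13)(x − 14)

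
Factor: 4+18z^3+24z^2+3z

Group as (18z^3+3z) + (24z^2+4) = 3z(6z^2+1) + 4(6z^2+1).
Both groups share the factor (6z^2+1).

(3z+4)(6z^2+1)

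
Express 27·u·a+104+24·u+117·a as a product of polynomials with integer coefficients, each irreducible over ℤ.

(3·u+13)·(9·a+8)

Group as (27·u·a+24·u) + (117·a+104) = 3·u·(9·a+8) + 13·(9·a+8).
Both groups share the factor (9·a+8).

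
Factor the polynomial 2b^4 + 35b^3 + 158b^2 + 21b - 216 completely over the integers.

(2b + 3)(b + 8)(b + 9)(b - 1)

Among the possible rational roots, b = -9 is a root, giving the factor (b + 9) and quotient 2b^3 + 17b^2 + 5b - 24.
Next, b = -8 is a root, so (b + 8) is a factor; dividing leaves 2b^2 + b - 3.
The remaining quadratic factors as (2b + 3)(b - 1).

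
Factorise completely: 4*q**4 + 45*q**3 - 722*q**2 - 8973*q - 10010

Among the possible rational roots, q = -13 is a root, giving the factor (q + 13) and quotient 4*q**3 - 7*q**2 - 631*q - 770.
Then q = -5/4 is a root, giving the factor (4*q + 5) and quotient q**2 - 3*q - 154.
The remaining quadratic factors as (q - 14)(q + 11).

(4*q + 5)*(q + 11)*(q + 13)*(q - 14)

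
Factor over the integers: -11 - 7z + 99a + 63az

(7z + 11)(9a - 1)

Group as (63az + 99a) + (-7z - 11) = 9a(7z + 11) - (7z + 11).
Both groups share the factor (7z + 11).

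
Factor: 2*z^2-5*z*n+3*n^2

(2*z-3*n)*(z-n)

Group: 2*z*(z-n) - 3*n*(z-n); both groups contain (z-n).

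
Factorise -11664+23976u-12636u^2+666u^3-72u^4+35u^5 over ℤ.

By the rational root theorem, u = 6/7 is a root, so (7u-6) divides it; the quotient is 5u^4-6u^3+90u^2-1728u+1944.
Next, u = 6 is a root, so (u-6) divides it; the quotient is 5u^3+24u^2+234u-324.
Then u = 6/5 is a root, so (5u-6) divides it; the quotient is u^2+6u+54.
The quadratic u^2+6u+54 has discriminant -180 < 0 and is irreducible over ℤ.

(5u-6)(7u-6)(u-6)(u^2+6u+54)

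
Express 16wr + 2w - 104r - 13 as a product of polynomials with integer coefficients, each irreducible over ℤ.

Group as (16wr + 2w) + (-104r - 13) = 2w(8r + 1) - 13(8r + 1).
Both groups share the factor (8r + 1).

(2w - 13)(8r + 1)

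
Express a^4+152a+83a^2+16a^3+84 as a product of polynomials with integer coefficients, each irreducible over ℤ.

Among the possible rational roots, a = -2 is a root, giving the factor (a+2) and quotient a^3+14a^2+55a+42.
Next, a = -7 is a root, so (a+7) divides it; the quotient is a^2+7a+6.
The remaining quadratic factors as (a+6)(a+1).

(a+1)(a+2)(a+6)(a+7)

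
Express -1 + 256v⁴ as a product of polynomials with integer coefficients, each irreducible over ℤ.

(4v)⁴ − (1)⁴ = ((4v)² − (1)²)((4v)² + (1)²); the first factor splits again, the second (16v² + 1) is irreducible.

(4v + 1)(4v - 1)(16v² + 1)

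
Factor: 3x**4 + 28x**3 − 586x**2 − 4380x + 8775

(3x − 5)(x + 15)(x + 9)(x − 13)

Trying the rational-root candidates, x = 5/3 is a root, so (3x − 5) is a factor; dividing leaves x**3 + 11x**2 − 177x − 1755.
Then x = −9 is a root, giving the factor (x + 9) and quotient x**2 + 2x − 195.
The remaining quadratic factors as (x + 15)(x − 13).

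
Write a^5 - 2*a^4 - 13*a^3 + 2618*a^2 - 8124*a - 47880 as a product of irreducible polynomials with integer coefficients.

By the rational root theorem, a = -3 is a root, giving the factor (a + 3) and quotient a^4 - 5*a^3 + 2*a^2 + 2612*a - 15960.
Next, a = -14 is a root, so (a + 14) is a factor; dividing leaves a^3 - 19*a^2 + 268*a - 1140.
Next, a = 6 is a root, so (a - 6) is a factor; dividing leaves a^2 - 13*a + 190.
The quadratic a^2 - 13*a + 190 has discriminant -591 < 0 and is irreducible over ℤ.

(a + 14)*(a + 3)*(a - 6)*(a^2 - 13*a + 190)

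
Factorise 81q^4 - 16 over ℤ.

(3q)⁴ − (2)⁴ = ((3q)² − (2)²)((3q)² + (2)²); the first factor splits again, the second (9q^2 + 4) is irreducible.

(3q + 2)(3q - 2)(9q^2 + 4)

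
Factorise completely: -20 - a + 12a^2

(3a - 4)(4a + 5)

Need a pair with product 12·(-20) = -240 and sum -1: that's 15 and -16.
Split the middle term: 12a^2 + 15a - 16a - 20 = 3a(4a + 5) - 4(4a + 5).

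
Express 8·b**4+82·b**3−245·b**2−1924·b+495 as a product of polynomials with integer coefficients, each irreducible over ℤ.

(2·b+9)·(4·b−1)·(b+11)·(b−5)

By the rational root theorem, b = −11 is a root, so (b+11) is a factor; dividing leaves 8·b**3−6·b**2−179·b+45.
Next, b = −9/2 is a root, so (2·b+9) is a factor; dividing leaves 4·b**2−21·b+5.
The remaining quadratic factors as (4·b−1)(b−5).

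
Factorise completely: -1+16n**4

(2n+1)(2n-1)(4n**2+1)

(2n)⁴ − (1)⁴ = ((2n)² − (1)²)((2n)² + (1)²); the first factor splits again, the second (4n**2+1) is irreducible.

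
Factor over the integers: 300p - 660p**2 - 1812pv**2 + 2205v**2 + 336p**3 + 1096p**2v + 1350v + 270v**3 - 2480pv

(12p - 2v - 15)(14p - 15v - 10)(2p + 9v)

Group: 2p(168p**2 - 208pv - 330p + 30v**2 + 245v + 150) + 9v(168p**2 - 208pv - 330p + 30v**2 + 245v + 150); both groups contain (168p**2 - 208pv - 330p + 30v**2 + 245v + 150), so (2p + 9v) is a factor with cofactor 168p**2 - 208pv - 330p + 30v**2 + 245v + 150.
The cofactor groups again: 168p**2 - 208pv - 330p + 30v**2 + 245v + 150 = 14p(12p - 2v - 15) + (-15v - 10)(12p - 2v - 15); both groups contain (12p - 2v - 15), giving (14p - 15v - 10)(12p - 2v - 15).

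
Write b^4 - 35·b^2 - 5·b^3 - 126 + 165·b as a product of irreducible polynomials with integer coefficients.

Testing divisors of the constant over divisors of the leading coefficient, b = 3 is a root, giving the factor (b - 3) and quotient b^3 - 2·b^2 - 41·b + 42.
Continuing, b = 1 is a root, giving the factor (b - 1) and quotient b^2 - b - 42.
The remaining quadratic factors as (b + 6)(b - 7).

(b + 6)·(b - 1)·(b - 3)·(b - 7)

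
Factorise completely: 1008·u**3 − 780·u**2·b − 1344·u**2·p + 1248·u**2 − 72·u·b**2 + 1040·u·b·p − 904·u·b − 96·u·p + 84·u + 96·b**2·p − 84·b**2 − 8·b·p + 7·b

Group: 14·u·(72·u**2 + 6·u·b − 96·u·p + 84·u − 8·b·p + 7·b) + (−12·b + 1)·(72·u**2 + 6·u·b − 96·u·p + 84·u − 8·b·p + 7·b); both groups contain (72·u**2 + 6·u·b − 96·u·p + 84·u − 8·b·p + 7·b), so (14·u − 12·b + 1) is a factor with cofactor 72·u**2 + 6·u·b − 96·u·p + 84·u − 8·b·p + 7·b.
The cofactor groups again: 72·u**2 + 6·u·b − 96·u·p + 84·u − 8·b·p + 7·b = 6·u·(12·u + b) + (−8·p + 7)·(12·u + b); both groups contain (12·u + b), giving (6·u − 8·p + 7)·(12·u + b).

(14·u − 12·b + 1)·(6·u − 8·p + 7)·(12·u + b)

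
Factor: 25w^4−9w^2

Factor out w^2 first: what remains is 25w^2−9.
Recognize a difference of squares with the parts 5w and 3.

w^2(5w+3)(5w−3)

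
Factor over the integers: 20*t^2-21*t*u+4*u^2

Group: 5*t*(4*t-u) - 4*u*(4*t-u); both groups contain (4*t-u).

(4*t-u)*(5*t-4*u)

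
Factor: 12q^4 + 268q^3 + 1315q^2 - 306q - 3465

By the rational root theorem, q = -11/6 is a root, so (6q + 11) divides it; the quotient is 2q^3 + 41q^2 + 144q - 315.
Then q = 3/2 is a root, giving the factor (2q - 3) and quotient q^2 + 22q + 105.
The remaining quadratic factors as (q + 7)(q + 15).

(2q - 3)(6q + 11)(q + 15)(q + 7)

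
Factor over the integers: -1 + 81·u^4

Difference of squares twice: with A = 3·u and B = 1, A⁴ − B⁴ = (A² − B²)(A² + B²), and A² − B² factors again.

(3·u + 1)·(3·u - 1)·(9·u^2 + 1)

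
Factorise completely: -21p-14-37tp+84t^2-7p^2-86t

(12t-7p-14)(7t+p+1)

Group: 12t(7t+p+1) + (-7p-14)(7t+p+1); both groups contain (7t+p+1).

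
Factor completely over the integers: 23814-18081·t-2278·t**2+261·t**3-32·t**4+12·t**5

Among the possible rational roots, t = -9/2 is a root, so (2·t+9) is a factor; dividing leaves 6·t**4-43·t**3+324·t**2-2597·t+2646.
Next, t = 7 is a root, so (t-7) is a factor; dividing leaves 6·t**3-t**2+317·t-378.
Then t = 7/6 is a root, so (6·t-7) is a factor; dividing leaves t**2+t+54.
The quadratic t**2+t+54 has discriminant -215 < 0 and is irreducible over ℤ.

(2·t+9)·(6·t-7)·(t-7)·(t**2+t+54)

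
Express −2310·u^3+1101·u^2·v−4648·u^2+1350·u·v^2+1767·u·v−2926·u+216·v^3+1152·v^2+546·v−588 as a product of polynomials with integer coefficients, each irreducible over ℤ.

Group: 15·u·(−154·u^2+135·u·v−238·u+36·v^2+150·v−84) + (6·v+7)·(−154·u^2+135·u·v−238·u+36·v^2+150·v−84); both groups contain (−154·u^2+135·u·v−238·u+36·v^2+150·v−84), so (15·u+6·v+7) is a factor with cofactor −154·u^2+135·u·v−238·u+36·v^2+150·v−84.
The cofactor groups again: −154·u^2+135·u·v−238·u+36·v^2+150·v−84 = −11·u·(14·u+3·v+14) + (12·v−6)·(14·u+3·v+14); both groups contain (14·u+3·v+14), giving −(11·u−12·v+6)·(14·u+3·v+14).

−(11·u−12·v+6)·(14·u+3·v+14)·(15·u+6·v+7)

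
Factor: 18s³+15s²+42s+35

(6s+5)(3s²+7)

Group as (18s³+42s) + (15s²+35) = 6s(3s²+7) + 5(3s²+7).
Both groups share the factor (3s²+7).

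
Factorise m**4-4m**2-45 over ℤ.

(m+3)(m-3)(m**2+5)

Substitute u = m**2 to get a quadratic in u, then factor.
m**2-9 is a difference of squares.
m**2+5 is irreducible over ℤ (always positive, so no real roots).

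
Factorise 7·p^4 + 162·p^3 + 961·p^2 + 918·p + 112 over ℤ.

By the rational root theorem, p = -14 is a root, so (p + 14) is a factor; dividing leaves 7·p^3 + 64·p^2 + 65·p + 8.
Then p = -8 is a root, giving the factor (p + 8) and quotient 7·p^2 + 8·p + 1.
The remaining quadratic factors as (7·p + 1)(p + 1).

(7·p + 1)·(p + 1)·(p + 14)·(p + 8)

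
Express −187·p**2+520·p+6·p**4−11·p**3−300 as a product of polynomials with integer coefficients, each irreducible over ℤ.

Trying the rational-root candidates, p = 5/6 is a root, giving the factor (6·p−5) and quotient p**3−p**2−32·p+60.
Then p = 5 is a root, giving the factor (p−5) and quotient p**2+4·p−12.
The remaining quadratic factors as (p+6)(p−2).

(6·p−5)·(p+6)·(p−2)·(p−5)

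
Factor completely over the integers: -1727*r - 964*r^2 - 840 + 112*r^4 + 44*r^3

By the rational root theorem, r = -8/7 is a root, so (7*r + 8) is a factor; dividing leaves 16*r^3 - 12*r^2 - 124*r - 105.
Continuing, r = -5/4 is a root, giving the factor (4*r + 5) and quotient 4*r^2 - 8*r - 21.
The remaining quadratic factors as (2*r + 3)(2*r - 7).

(2*r + 3)*(2*r - 7)*(4*r + 5)*(7*r + 8)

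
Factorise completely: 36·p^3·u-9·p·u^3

Every term has a factor of 9·p·u. Then 4·p^2-u^2 = (2·p)² − (u)².

9·p·u·(2·p+u)·(2·p-u)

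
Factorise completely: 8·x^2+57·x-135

(8·x-15)·(x+9)

Need a pair with product 8·(-135) = -1080 and sum 57: that's 72 and -15.
Split the middle term: 8·x^2+72·x - 15·x-135 = 8·x·(x+9) - 15·(x+9).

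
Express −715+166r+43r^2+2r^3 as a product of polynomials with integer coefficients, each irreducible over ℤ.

(2r−5)(r+11)(r+13)

Trying the rational-root candidates, r = −11 is a root, so (r+11) is a factor; dividing leaves 2r^2+21r−65.
The remaining quadratic factors as (2r−5)(r+13).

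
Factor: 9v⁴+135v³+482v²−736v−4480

By the rational root theorem, v = −5 is a root, so (v+5) divides it; the quotient is 9v³+90v²+32v−896.
Next, v = −8 is a root, so (v+8) is a factor; dividing leaves 9v²+18v−112.
The remaining quadratic factors as (3v+14)(3v−8).

(3v+14)(3v−8)(v+5)(v+8)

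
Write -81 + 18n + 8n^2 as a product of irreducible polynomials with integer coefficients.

(2n + 9)(4n - 9)

Need a pair with product 8·(-81) = -648 and sum 18: that's -18 and 36.
Split the middle term: 8n^2 - 18n + 36n - 81 = 2n(4n - 9) + 9(4n - 9).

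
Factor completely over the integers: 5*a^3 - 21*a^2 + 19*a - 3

Among the possible rational roots, a = 3 is a root, giving the factor (a - 3) and quotient 5*a^2 - 6*a + 1.
The remaining quadratic factors as (5*a - 1)(a - 1).

(5*a - 1)*(a - 1)*(a - 3)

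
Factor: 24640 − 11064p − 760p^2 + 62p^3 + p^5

Trying the rational-root candidates, p = 10 is a root, so (p − 10) is a factor; dividing leaves p^4 + 10p^3 + 162p^2 + 860p − 2464.
Next, p = 2 is a root, so (p − 2) divides it; the quotient is p^3 + 12p^2 + 186p + 1232.
Next, p = −8 is a root, giving the factor (p + 8) and quotient p^2 + 4p + 154.
The quadratic p^2 + 4p + 154 has discriminant −600 < 0 and is irreducible over ℤ.

(p + 8)(p − 10)(p − 2)(p^2 + 4p + 154)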